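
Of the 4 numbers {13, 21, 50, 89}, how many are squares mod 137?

(13/137) = -1 → non-residue.
(21/137) = -1 → non-residue.
(50/137) = +1 → QR.
(89/137) = -1 → non-residue.
Total quadratic residues among the 4: 1.

1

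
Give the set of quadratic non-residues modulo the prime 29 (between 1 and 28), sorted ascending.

Square k = 1,…,14 (k and 29−k give the same square):
1²=1, 2²=4, 3²=9, 4²=16, 5²=25, 6²≡7, 7²≡20, 8²≡6, 9²≡23, 10²≡13, 11²≡5, 12²≡28, 13²≡24, 14²≡22 (mod 29).
The residues are {1, 4, 5, 6, 7, 9, 13, 16, 20, 22, 23, 24, 25, 28}; the non-residues are the remaining 14 nonzero classes.

2,3,8,10,11,12,14,15,17,18,19,21,26,27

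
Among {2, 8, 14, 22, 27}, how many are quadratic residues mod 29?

1

(2/29) = -1 → non-residue.
(8/29) = -1 → non-residue.
(14/29) = -1 → non-residue.
(22/29) = +1 → QR.
(27/29) = -1 → non-residue.
Total quadratic residues among the 5: 1.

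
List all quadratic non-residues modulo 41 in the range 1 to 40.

Square k = 1,…,20 (k and 41−k give the same square):
1²=1, 2²=4, 3²=9, 4²=16, 5²=25, 6²=36, 7²≡8, 8²≡23, 9²≡40, 10²≡18, 11²≡39, 12²≡21, 13²≡5, 14²≡32, 15²≡20, 16²≡10, 17²≡2, 18²≡37, 19²≡33, 20²≡31 (mod 41).
The residues are {1, 2, 4, 5, 8, 9, 10, 16, 18, 20, 21, 23, 25, 31, 32, 33, 36, 37, 39, 40}; the non-residues are the remaining 20 nonzero classes.

3 6 7 11 12 13 14 15 17 19 22 24 26 27 28 29 30 34 35 38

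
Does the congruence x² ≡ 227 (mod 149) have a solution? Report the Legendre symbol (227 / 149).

Euler's criterion: (227/149) ≡ 78^74 (mod 149).
78^2 ≡ 124 (mod 149)
78^4 ≡ 29 (mod 149)
78^8 ≡ 96 (mod 149)
78^16 ≡ 127 (mod 149)
78^32 ≡ 37 (mod 149)
78^64 ≡ 28 (mod 149)
78^74 = 78^(64+8+2) ≡ 148 (mod 149).
Result is 148 ≡ −1, so (227/149) = −1.

-1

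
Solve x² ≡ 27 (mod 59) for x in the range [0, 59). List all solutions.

Since 59 ≡ 3 (mod 4), a square root of 27 is 27^((59+1)/4) = 27^15 mod 59.
Repeated squaring: 27^2≡21, 27^4≡28, 27^8≡17 (mod 59).
27^15 = 27^(8+4+2+1) ≡ 26 (mod 59).
Check: 26² = 676 ≡ 27 (mod 59). The two roots are 26 and 33.

26, 33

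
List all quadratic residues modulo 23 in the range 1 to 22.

Square k = 1,…,11 (k and 23−k give the same square):
1²=1, 2²=4, 3²=9, 4²=16, 5²≡2, 6²≡13, 7²≡3, 8²≡18, 9²≡12, 10²≡8, 11²≡6 (mod 23).
So the quadratic residues mod 23 are {1, 2, 3, 4, 6, 8, 9, 12, 13, 16, 18}.

1,2,3,4,6,8,9,12,13,16,18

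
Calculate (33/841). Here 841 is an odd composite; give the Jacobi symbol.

Reciprocity: 33 ≡ 1 and 841 ≡ 1 (mod 4), so (33/841) = +(841/33).
Reduce top mod 33: now compute (16/33).
Pull out 2^4: since 33 ≡ 1 (mod 8), (2/33) = +1, so (2/33)^4 = +1.
Reached (1/33) = 1. Collecting the sign flips along the way, the symbol is +1.

1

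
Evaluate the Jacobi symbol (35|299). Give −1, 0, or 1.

Reciprocity: 35 ≡ 3 and 299 ≡ 3 (mod 4), so (35/299) = −(299/35).
Reduce top mod 35: now compute (19/35).
Reciprocity: 19 ≡ 3 and 35 ≡ 3 (mod 4), so (19/35) = −(35/19).
Reduce top mod 19: now compute (16/19).
Pull out 2^4: since 19 ≡ 3 (mod 8), (2/19) = -1, so (2/19)^4 = +1.
Reached (1/19) = 1. Collecting the sign flips along the way, the symbol is +1.

1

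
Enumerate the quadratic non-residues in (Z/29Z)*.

2 3 8 10 11 12 14 15 17 18 19 21 26 27

Square k = 1,…,14 (k and 29−k give the same square):
1²=1, 2²=4, 3²=9, 4²=16, 5²=25, 6²≡7, 7²≡20, 8²≡6, 9²≡23, 10²≡13, 11²≡5, 12²≡28, 13²≡24, 14²≡22 (mod 29).
The residues are {1, 4, 5, 6, 7, 9, 13, 16, 20, 22, 23, 24, 25, 28}; the non-residues are the remaining 14 nonzero classes.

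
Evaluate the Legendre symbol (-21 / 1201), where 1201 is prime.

First reduce: -21 ≡ 1180 (mod 1201).
Pull out 2^2: since 1201 ≡ 1 (mod 8), (2/1201) = +1, so (2/1201)^2 = +1.
Reciprocity: 295 ≡ 3 and 1201 ≡ 1 (mod 4), so (295/1201) = +(1201/295).
Reduce top mod 295: now compute (21/295).
Reciprocity: 21 ≡ 1 and 295 ≡ 3 (mod 4), so (21/295) = +(295/21).
Reduce top mod 21: now compute (1/21).
Reached (1/21) = 1. Collecting the sign flips along the way, the symbol is +1.

1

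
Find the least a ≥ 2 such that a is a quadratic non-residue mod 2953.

(2/2953) = +1, so 2 is a residue.
(3/2953) = +1, so 3 is a residue.
(4/2953) = +1, so 4 is a residue.
(5/2953) = −1, so 5 is the smallest positive non-residue mod 2953.

5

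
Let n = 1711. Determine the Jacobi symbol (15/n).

-1

Reciprocity: 15 ≡ 3 and 1711 ≡ 3 (mod 4), so (15/1711) = −(1711/15).
Reduce top mod 15: now compute (1/15).
Reached (1/15) = 1. Collecting the sign flips along the way, the symbol is -1.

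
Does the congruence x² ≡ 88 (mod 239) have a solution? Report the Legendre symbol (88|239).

Euler's criterion: (88/239) ≡ 88^119 (mod 239).
88^2 ≡ 96 (mod 239)
88^4 ≡ 134 (mod 239)
88^8 ≡ 31 (mod 239)
88^16 ≡ 5 (mod 239)
88^32 ≡ 25 (mod 239)
88^64 ≡ 147 (mod 239)
88^119 = 88^(64+32+16+4+2+1) ≡ 1 (mod 239).
Result is 1, so (88/239) = 1.

1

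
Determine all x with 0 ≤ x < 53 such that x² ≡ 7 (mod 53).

22, 31

53 ≡ 1 (mod 4), so we find a root by search.
Trying successive values, 22² = 484 ≡ 7 (mod 53). The other root is 53 − 22 = 31.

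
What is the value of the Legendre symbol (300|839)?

Pull out 2^2: since 839 ≡ 7 (mod 8), (2/839) = +1, so (2/839)^2 = +1.
Reciprocity: 75 ≡ 3 and 839 ≡ 3 (mod 4), so (75/839) = −(839/75).
Reduce top mod 75: now compute (14/75).
Pull out 2: since 75 ≡ 3 (mod 8), (2/75) = -1.
Reciprocity: 7 ≡ 3 and 75 ≡ 3 (mod 4), so (7/75) = −(75/7).
Reduce top mod 7: now compute (5/7).
Reciprocity: 5 ≡ 1 and 7 ≡ 3 (mod 4), so (5/7) = +(7/5).
Reduce top mod 5: now compute (2/5).
Pull out 2: since 5 ≡ 5 (mod 8), (2/5) = -1.
Reached (1/5) = 1. Collecting the sign flips along the way, the symbol is +1.

1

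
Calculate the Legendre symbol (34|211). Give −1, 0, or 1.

Euler's criterion: (34/211) ≡ 34^105 (mod 211).
34^2 ≡ 101 (mod 211)
34^4 ≡ 73 (mod 211)
34^8 ≡ 54 (mod 211)
34^16 ≡ 173 (mod 211)
34^32 ≡ 178 (mod 211)
34^64 ≡ 34 (mod 211)
34^105 = 34^(64+32+8+1) ≡ 1 (mod 211).
Result is 1, so (34/211) = 1.

1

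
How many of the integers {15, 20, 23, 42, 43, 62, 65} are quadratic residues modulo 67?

(15/67) = +1 → QR.
(20/67) = -1 → non-residue.
(23/67) = +1 → QR.
(42/67) = -1 → non-residue.
(43/67) = -1 → non-residue.
(62/67) = +1 → QR.
(65/67) = +1 → QR.
Total quadratic residues among the 7: 4.

4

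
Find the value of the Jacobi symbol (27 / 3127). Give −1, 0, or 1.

Reciprocity: 27 ≡ 3 and 3127 ≡ 3 (mod 4), so (27/3127) = −(3127/27).
Reduce top mod 27: now compute (22/27).
Pull out 2: since 27 ≡ 3 (mod 8), (2/27) = -1.
Reciprocity: 11 ≡ 3 and 27 ≡ 3 (mod 4), so (11/27) = −(27/11).
Reduce top mod 11: now compute (5/11).
Reciprocity: 5 ≡ 1 and 11 ≡ 3 (mod 4), so (5/11) = +(11/5).
Reduce top mod 5: now compute (1/5).
Reached (1/5) = 1. Collecting the sign flips along the way, the symbol is -1.

-1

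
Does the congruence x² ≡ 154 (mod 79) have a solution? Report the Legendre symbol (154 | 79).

First reduce: 154 ≡ 75 (mod 79).
Reciprocity: 75 ≡ 3 and 79 ≡ 3 (mod 4), so (75/79) = −(79/75).
Reduce top mod 75: now compute (4/75).
Pull out 2^2: since 75 ≡ 3 (mod 8), (2/75) = -1, so (2/75)^2 = +1.
Reached (1/75) = 1. Collecting the sign flips along the way, the symbol is -1.

-1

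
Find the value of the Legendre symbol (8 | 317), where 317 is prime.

Euler's criterion: (8/317) ≡ 8^158 (mod 317).
8^2 ≡ 64 (mod 317)
8^4 ≡ 292 (mod 317)
8^8 ≡ 308 (mod 317)
8^16 ≡ 81 (mod 317)
8^32 ≡ 221 (mod 317)
8^64 ≡ 23 (mod 317)
8^128 ≡ 212 (mod 317)
8^158 = 8^(128+16+8+4+2) ≡ 316 (mod 317).
Result is 316 ≡ −1, so (8/317) = −1.

-1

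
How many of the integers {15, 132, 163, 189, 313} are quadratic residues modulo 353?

(15/353) = +1 → QR.
(132/353) = -1 → non-residue.
(163/353) = -1 → non-residue.
(189/353) = +1 → QR.
(313/353) = -1 → non-residue.
Total quadratic residues among the 5: 2.

2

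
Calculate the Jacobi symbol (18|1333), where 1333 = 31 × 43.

Pull out 2: since 1333 ≡ 5 (mod 8), (2/1333) = -1.
Reciprocity: 9 ≡ 1 and 1333 ≡ 1 (mod 4), so (9/1333) = +(1333/9).
Reduce top mod 9: now compute (1/9).
Reached (1/9) = 1. Collecting the sign flips along the way, the symbol is -1.

-1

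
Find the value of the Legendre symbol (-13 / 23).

First reduce: -13 ≡ 10 (mod 23).
Pull out 2: since 23 ≡ 7 (mod 8), (2/23) = +1.
Reciprocity: 5 ≡ 1 and 23 ≡ 3 (mod 4), so (5/23) = +(23/5).
Reduce top mod 5: now compute (3/5).
Reciprocity: 3 ≡ 3 and 5 ≡ 1 (mod 4), so (3/5) = +(5/3).
Reduce top mod 3: now compute (2/3).
Pull out 2: since 3 ≡ 3 (mod 8), (2/3) = -1.
Reached (1/3) = 1. Collecting the sign flips along the way, the symbol is -1.

-1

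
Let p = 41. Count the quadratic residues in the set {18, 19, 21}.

(18/41) = +1 → QR.
(19/41) = -1 → non-residue.
(21/41) = +1 → QR.
Total quadratic residues among the 3: 2.

2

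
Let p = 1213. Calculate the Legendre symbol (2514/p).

-1

First reduce: 2514 ≡ 88 (mod 1213).
Pull out 2^3: since 1213 ≡ 5 (mod 8), (2/1213) = -1, so (2/1213)^3 = -1.
Reciprocity: 11 ≡ 3 and 1213 ≡ 1 (mod 4), so (11/1213) = +(1213/11).
Reduce top mod 11: now compute (3/11).
Reciprocity: 3 ≡ 3 and 11 ≡ 3 (mod 4), so (3/11) = −(11/3).
Reduce top mod 3: now compute (2/3).
Pull out 2: since 3 ≡ 3 (mod 8), (2/3) = -1.
Reached (1/3) = 1. Collecting the sign flips along the way, the symbol is -1.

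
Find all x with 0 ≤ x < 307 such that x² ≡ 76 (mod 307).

Since 307 ≡ 3 (mod 4), a square root of 76 is 76^((307+1)/4) = 76^77 mod 307.
Repeated squaring: 76^2≡250, 76^4≡179, 76^8≡113, 76^16≡182, 76^32≡275, 76^64≡103 (mod 307).
76^77 = 76^(64+8+4+1) ≡ 171 (mod 307).
Check: 171² = 29241 ≡ 76 (mod 307). The two roots are 136 and 171.

136, 171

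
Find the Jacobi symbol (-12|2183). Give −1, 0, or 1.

-1

First reduce: -12 ≡ 2171 (mod 2183).
Reciprocity: 2171 ≡ 3 and 2183 ≡ 3 (mod 4), so (2171/2183) = −(2183/2171).
Reduce top mod 2171: now compute (12/2171).
Pull out 2^2: since 2171 ≡ 3 (mod 8), (2/2171) = -1, so (2/2171)^2 = +1.
Reciprocity: 3 ≡ 3 and 2171 ≡ 3 (mod 4), so (3/2171) = −(2171/3).
Reduce top mod 3: now compute (2/3).
Pull out 2: since 3 ≡ 3 (mod 8), (2/3) = -1.
Reached (1/3) = 1. Collecting the sign flips along the way, the symbol is -1.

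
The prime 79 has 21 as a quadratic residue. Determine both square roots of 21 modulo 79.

Since 79 ≡ 3 (mod 4), a square root of 21 is 21^((79+1)/4) = 21^20 mod 79.
Repeated squaring: 21^2≡46, 21^4≡62, 21^8≡52, 21^16≡18 (mod 79).
21^20 = 21^(16+4) ≡ 10 (mod 79).
Check: 10² = 100 ≡ 21 (mod 79). The two roots are 10 and 69.

10, 69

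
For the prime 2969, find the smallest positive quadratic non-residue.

(2/2969) = +1, so 2 is a residue.
(3/2969) = −1, so 3 is the smallest positive non-residue mod 2969.

3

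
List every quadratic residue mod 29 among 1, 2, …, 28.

Square k = 1,…,14 (k and 29−k give the same square):
1²=1, 2²=4, 3²=9, 4²=16, 5²=25, 6²≡7, 7²≡20, 8²≡6, 9²≡23, 10²≡13, 11²≡5, 12²≡28, 13²≡24, 14²≡22 (mod 29).
So the quadratic residues mod 29 are {1, 4, 5, 6, 7, 9, 13, 16, 20, 22, 23, 24, 25, 28}.

1,4,5,6,7,9,13,16,20,22,23,24,25,28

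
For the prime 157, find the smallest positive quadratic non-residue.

2

(2/157) = −1, so 2 is the smallest positive non-residue mod 157.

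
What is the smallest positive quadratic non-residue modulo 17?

3

(2/17) = +1, so 2 is a residue.
(3/17) = −1, so 3 is the smallest positive non-residue mod 17.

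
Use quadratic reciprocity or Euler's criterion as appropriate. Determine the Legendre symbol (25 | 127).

Reciprocity: 25 ≡ 1 and 127 ≡ 3 (mod 4), so (25/127) = +(127/25).
Reduce top mod 25: now compute (2/25).
Pull out 2: since 25 ≡ 1 (mod 8), (2/25) = +1.
Reached (1/25) = 1. Collecting the sign flips along the way, the symbol is +1.

1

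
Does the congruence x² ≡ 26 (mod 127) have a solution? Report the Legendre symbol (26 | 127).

Pull out 2: since 127 ≡ 7 (mod 8), (2/127) = +1.
Reciprocity: 13 ≡ 1 and 127 ≡ 3 (mod 4), so (13/127) = +(127/13).
Reduce top mod 13: now compute (10/13).
Pull out 2: since 13 ≡ 5 (mod 8), (2/13) = -1.
Reciprocity: 5 ≡ 1 and 13 ≡ 1 (mod 4), so (5/13) = +(13/5).
Reduce top mod 5: now compute (3/5).
Reciprocity: 3 ≡ 3 and 5 ≡ 1 (mod 4), so (3/5) = +(5/3).
Reduce top mod 3: now compute (2/3).
Pull out 2: since 3 ≡ 3 (mod 8), (2/3) = -1.
Reached (1/3) = 1. Collecting the sign flips along the way, the symbol is +1.

1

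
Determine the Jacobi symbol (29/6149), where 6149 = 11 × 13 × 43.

Reciprocity: 29 ≡ 1 and 6149 ≡ 1 (mod 4), so (29/6149) = +(6149/29).
Reduce top mod 29: now compute (1/29).
Reached (1/29) = 1. Collecting the sign flips along the way, the symbol is +1.

1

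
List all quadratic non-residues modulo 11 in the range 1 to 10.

2,6,7,8,10

Square k = 1,…,5 (k and 11−k give the same square):
1²=1, 2²=4, 3²=9, 4²≡5, 5²≡3 (mod 11).
The residues are {1, 3, 4, 5, 9}; the non-residues are the remaining 5 nonzero classes.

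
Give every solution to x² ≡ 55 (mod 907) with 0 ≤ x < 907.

Since 907 ≡ 3 (mod 4), a square root of 55 is 55^((907+1)/4) = 55^227 mod 907.
Repeated squaring: 55^2≡304, 55^4≡809, 55^8≡534, 55^16≡358, 55^32≡277, 55^64≡541, 55^128≡627 (mod 907).
55^227 = 55^(128+64+32+2+1) ≡ 350 (mod 907).
Check: 350² = 122500 ≡ 55 (mod 907). The two roots are 350 and 557.

350, 557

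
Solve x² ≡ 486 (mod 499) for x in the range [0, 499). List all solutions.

Since 499 ≡ 3 (mod 4), a square root of 486 is 486^((499+1)/4) = 486^125 mod 499.
Repeated squaring: 486^2≡169, 486^4≡118, 486^8≡451, 486^16≡308, 486^32≡54, 486^64≡421 (mod 499).
486^125 = 486^(64+32+16+8+4+1) ≡ 74 (mod 499).
Check: 74² = 5476 ≡ 486 (mod 499). The two roots are 74 and 425.

74, 425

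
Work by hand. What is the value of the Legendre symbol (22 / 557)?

Pull out 2: since 557 ≡ 5 (mod 8), (2/557) = -1.
Reciprocity: 11 ≡ 3 and 557 ≡ 1 (mod 4), so (11/557) = +(557/11).
Reduce top mod 11: now compute (7/11).
Reciprocity: 7 ≡ 3 and 11 ≡ 3 (mod 4), so (7/11) = −(11/7).
Reduce top mod 7: now compute (4/7).
Pull out 2^2: since 7 ≡ 7 (mod 8), (2/7) = +1, so (2/7)^2 = +1.
Reached (1/7) = 1. Collecting the sign flips along the way, the symbol is +1.

1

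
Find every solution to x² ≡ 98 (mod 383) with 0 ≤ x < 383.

Since 383 ≡ 3 (mod 4), a square root of 98 is 98^((383+1)/4) = 98^96 mod 383.
Repeated squaring: 98^2≡29, 98^4≡75, 98^8≡263, 98^16≡229, 98^32≡353, 98^64≡134 (mod 383).
98^96 = 98^(64+32) ≡ 193 (mod 383).
Check: 193² = 37249 ≡ 98 (mod 383). The two roots are 190 and 193.

190, 193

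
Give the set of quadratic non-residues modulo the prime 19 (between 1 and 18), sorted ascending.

Square k = 1,…,9 (k and 19−k give the same square):
1²=1, 2²=4, 3²=9, 4²=16, 5²≡6, 6²≡17, 7²≡11, 8²≡7, 9²≡5 (mod 19).
The residues are {1, 4, 5, 6, 7, 9, 11, 16, 17}; the non-residues are the remaining 9 nonzero classes.

2,3,8,10,12,13,14,15,18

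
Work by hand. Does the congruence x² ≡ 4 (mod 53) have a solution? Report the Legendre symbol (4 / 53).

Euler's criterion: (4/53) ≡ 4^26 (mod 53).
4^2 ≡ 16 (mod 53)
4^4 ≡ 44 (mod 53)
4^8 ≡ 28 (mod 53)
4^16 ≡ 42 (mod 53)
4^26 = 4^(16+8+2) ≡ 1 (mod 53).
Result is 1, so (4/53) = 1.

1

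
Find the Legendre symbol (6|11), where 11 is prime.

Pull out 2: since 11 ≡ 3 (mod 8), (2/11) = -1.
Reciprocity: 3 ≡ 3 and 11 ≡ 3 (mod 4), so (3/11) = −(11/3).
Reduce top mod 3: now compute (2/3).
Pull out 2: since 3 ≡ 3 (mod 8), (2/3) = -1.
Reached (1/3) = 1. Collecting the sign flips along the way, the symbol is -1.

-1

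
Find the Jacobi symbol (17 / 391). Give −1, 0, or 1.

0

Reciprocity: 17 ≡ 1 and 391 ≡ 3 (mod 4), so (17/391) = +(391/17).
Reduce top mod 17: now compute (0/17).
Top reduces to 0: gcd > 1, so the symbol is 0.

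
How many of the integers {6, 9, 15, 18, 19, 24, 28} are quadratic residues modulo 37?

(6/37) = -1 → non-residue.
(9/37) = +1 → QR.
(15/37) = -1 → non-residue.
(18/37) = -1 → non-residue.
(19/37) = -1 → non-residue.
(24/37) = -1 → non-residue.
(28/37) = +1 → QR.
Total quadratic residues among the 7: 2.

2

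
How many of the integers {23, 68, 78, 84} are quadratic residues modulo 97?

0

(23/97) = -1 → non-residue.
(68/97) = -1 → non-residue.
(78/97) = -1 → non-residue.
(84/97) = -1 → non-residue.
Total quadratic residues among the 4: 0.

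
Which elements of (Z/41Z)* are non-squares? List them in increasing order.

Square k = 1,…,20 (k and 41−k give the same square):
1²=1, 2²=4, 3²=9, 4²=16, 5²=25, 6²=36, 7²≡8, 8²≡23, 9²≡40, 10²≡18, 11²≡39, 12²≡21, 13²≡5, 14²≡32, 15²≡20, 16²≡10, 17²≡2, 18²≡37, 19²≡33, 20²≡31 (mod 41).
The residues are {1, 2, 4, 5, 8, 9, 10, 16, 18, 20, 21, 23, 25, 31, 32, 33, 36, 37, 39, 40}; the non-residues are the remaining 20 nonzero classes.

3, 6, 7, 11, 12, 13, 14, 15, 17, 19, 22, 24, 26, 27, 28, 29, 30, 34, 35, 38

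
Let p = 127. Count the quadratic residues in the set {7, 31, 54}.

1

(7/127) = -1 → non-residue.
(31/127) = +1 → QR.
(54/127) = -1 → non-residue.
Total quadratic residues among the 3: 1.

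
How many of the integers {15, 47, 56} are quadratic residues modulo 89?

1

(15/89) = -1 → non-residue.
(47/89) = +1 → QR.
(56/89) = -1 → non-residue.
Total quadratic residues among the 3: 1.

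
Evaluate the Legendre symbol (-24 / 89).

First reduce: -24 ≡ 65 (mod 89).
Reciprocity: 65 ≡ 1 and 89 ≡ 1 (mod 4), so (65/89) = +(89/65).
Reduce top mod 65: now compute (24/65).
Pull out 2^3: since 65 ≡ 1 (mod 8), (2/65) = +1, so (2/65)^3 = +1.
Reciprocity: 3 ≡ 3 and 65 ≡ 1 (mod 4), so (3/65) = +(65/3).
Reduce top mod 3: now compute (2/3).
Pull out 2: since 3 ≡ 3 (mod 8), (2/3) = -1.
Reached (1/3) = 1. Collecting the sign flips along the way, the symbol is -1.

-1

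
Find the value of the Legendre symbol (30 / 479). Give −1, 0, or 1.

Pull out 2: since 479 ≡ 7 (mod 8), (2/479) = +1.
Reciprocity: 15 ≡ 3 and 479 ≡ 3 (mod 4), so (15/479) = −(479/15).
Reduce top mod 15: now compute (14/15).
Pull out 2: since 15 ≡ 7 (mod 8), (2/15) = +1.
Reciprocity: 7 ≡ 3 and 15 ≡ 3 (mod 4), so (7/15) = −(15/7).
Reduce top mod 7: now compute (1/7).
Reached (1/7) = 1. Collecting the sign flips along the way, the symbol is +1.

1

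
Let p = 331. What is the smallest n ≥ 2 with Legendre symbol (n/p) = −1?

2

(2/331) = −1, so 2 is the smallest positive non-residue mod 331.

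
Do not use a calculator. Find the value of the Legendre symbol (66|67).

Euler's criterion: (66/67) ≡ 66^33 (mod 67).
66^2 ≡ 1 (mod 67)
66^4 ≡ 1 (mod 67)
66^8 ≡ 1 (mod 67)
66^16 ≡ 1 (mod 67)
66^32 ≡ 1 (mod 67)
66^33 = 66^(32+1) ≡ 66 (mod 67).
Result is 66 ≡ −1, so (66/67) = −1.

-1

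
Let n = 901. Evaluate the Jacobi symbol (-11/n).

-1

First reduce: -11 ≡ 890 (mod 901).
Pull out 2: since 901 ≡ 5 (mod 8), (2/901) = -1.
Reciprocity: 445 ≡ 1 and 901 ≡ 1 (mod 4), so (445/901) = +(901/445).
Reduce top mod 445: now compute (11/445).
Reciprocity: 11 ≡ 3 and 445 ≡ 1 (mod 4), so (11/445) = +(445/11).
Reduce top mod 11: now compute (5/11).
Reciprocity: 5 ≡ 1 and 11 ≡ 3 (mod 4), so (5/11) = +(11/5).
Reduce top mod 5: now compute (1/5).
Reached (1/5) = 1. Collecting the sign flips along the way, the symbol is -1.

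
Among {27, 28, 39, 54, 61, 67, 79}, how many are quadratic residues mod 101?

(27/101) = -1 → non-residue.
(28/101) = -1 → non-residue.
(39/101) = -1 → non-residue.
(54/101) = +1 → QR.
(61/101) = -1 → non-residue.
(67/101) = -1 → non-residue.
(79/101) = +1 → QR.
Total quadratic residues among the 7: 2.

2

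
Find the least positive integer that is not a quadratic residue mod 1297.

(2/1297) = +1, so 2 is a residue.
(3/1297) = +1, so 3 is a residue.
(4/1297) = +1, so 4 is a residue.
(5/1297) = −1, so 5 is the smallest positive non-residue mod 1297.

5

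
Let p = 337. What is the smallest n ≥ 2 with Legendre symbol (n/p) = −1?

(2/337) = +1, so 2 is a residue.
(3/337) = +1, so 3 is a residue.
(4/337) = +1, so 4 is a residue.
(5/337) = −1, so 5 is the smallest positive non-residue mod 337.

5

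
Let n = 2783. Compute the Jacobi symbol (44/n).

0

Pull out 2^2: since 2783 ≡ 7 (mod 8), (2/2783) = +1, so (2/2783)^2 = +1.
Reciprocity: 11 ≡ 3 and 2783 ≡ 3 (mod 4), so (11/2783) = −(2783/11).
Reduce top mod 11: now compute (0/11).
Top reduces to 0: gcd > 1, so the symbol is 0.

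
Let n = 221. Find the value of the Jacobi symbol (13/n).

Reciprocity: 13 ≡ 1 and 221 ≡ 1 (mod 4), so (13/221) = +(221/13).
Reduce top mod 13: now compute (0/13).
Top reduces to 0: gcd > 1, so the symbol is 0.

0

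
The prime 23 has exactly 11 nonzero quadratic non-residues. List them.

Square k = 1,…,11 (k and 23−k give the same square):
1²=1, 2²=4, 3²=9, 4²=16, 5²≡2, 6²≡13, 7²≡3, 8²≡18, 9²≡12, 10²≡8, 11²≡6 (mod 23).
The residues are {1, 2, 3, 4, 6, 8, 9, 12, 13, 16, 18}; the non-residues are the remaining 11 nonzero classes.

5,7,10,11,14,15,17,19,20,21,22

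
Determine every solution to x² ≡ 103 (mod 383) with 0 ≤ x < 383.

49, 334

Since 383 ≡ 3 (mod 4), a square root of 103 is 103^((383+1)/4) = 103^96 mod 383.
Repeated squaring: 103^2≡268, 103^4≡203, 103^8≡228, 103^16≡279, 103^32≡92, 103^64≡38 (mod 383).
103^96 = 103^(64+32) ≡ 49 (mod 383).
Check: 49² = 2401 ≡ 103 (mod 383). The two roots are 49 and 334.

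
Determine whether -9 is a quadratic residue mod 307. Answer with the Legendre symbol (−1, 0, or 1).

First reduce: -9 ≡ 298 (mod 307).
Pull out 2: since 307 ≡ 3 (mod 8), (2/307) = -1.
Reciprocity: 149 ≡ 1 and 307 ≡ 3 (mod 4), so (149/307) = +(307/149).
Reduce top mod 149: now compute (9/149).
Reciprocity: 9 ≡ 1 and 149 ≡ 1 (mod 4), so (9/149) = +(149/9).
Reduce top mod 9: now compute (5/9).
Reciprocity: 5 ≡ 1 and 9 ≡ 1 (mod 4), so (5/9) = +(9/5).
Reduce top mod 5: now compute (4/5).
Pull out 2^2: since 5 ≡ 5 (mod 8), (2/5) = -1, so (2/5)^2 = +1.
Reached (1/5) = 1. Collecting the sign flips along the way, the symbol is -1.

-1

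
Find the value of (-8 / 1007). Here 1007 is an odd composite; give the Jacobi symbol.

-1

First reduce: -8 ≡ 999 (mod 1007).
Reciprocity: 999 ≡ 3 and 1007 ≡ 3 (mod 4), so (999/1007) = −(1007/999).
Reduce top mod 999: now compute (8/999).
Pull out 2^3: since 999 ≡ 7 (mod 8), (2/999) = +1, so (2/999)^3 = +1.
Reached (1/999) = 1. Collecting the sign flips along the way, the symbol is -1.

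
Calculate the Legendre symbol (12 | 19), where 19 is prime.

-1

Euler's criterion: (12/19) ≡ 12^9 (mod 19).
12^2 ≡ 11 (mod 19)
12^4 ≡ 7 (mod 19)
12^8 ≡ 11 (mod 19)
12^9 = 12^(8+1) ≡ 18 (mod 19).
Result is 18 ≡ −1, so (12/19) = −1.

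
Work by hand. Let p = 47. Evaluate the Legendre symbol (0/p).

0

Top reduces to 0: gcd > 1, so the symbol is 0.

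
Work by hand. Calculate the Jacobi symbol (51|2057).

Reciprocity: 51 ≡ 3 and 2057 ≡ 1 (mod 4), so (51/2057) = +(2057/51).
Reduce top mod 51: now compute (17/51).
Reciprocity: 17 ≡ 1 and 51 ≡ 3 (mod 4), so (17/51) = +(51/17).
Reduce top mod 17: now compute (0/17).
Top reduces to 0: gcd > 1, so the symbol is 0.

0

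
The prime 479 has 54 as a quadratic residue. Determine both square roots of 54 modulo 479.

147, 332

Since 479 ≡ 3 (mod 4), a square root of 54 is 54^((479+1)/4) = 54^120 mod 479.
Repeated squaring: 54^2≡42, 54^4≡327, 54^8≡112, 54^16≡90, 54^32≡436, 54^64≡412 (mod 479).
54^120 = 54^(64+32+16+8) ≡ 147 (mod 479).
Check: 147² = 21609 ≡ 54 (mod 479). The two roots are 147 and 332.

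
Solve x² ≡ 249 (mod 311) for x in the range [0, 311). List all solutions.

101, 210

Since 311 ≡ 3 (mod 4), a square root of 249 is 249^((311+1)/4) = 249^78 mod 311.
Repeated squaring: 249^2≡112, 249^4≡104, 249^8≡242, 249^16≡96, 249^32≡197, 249^64≡245 (mod 311).
249^78 = 249^(64+8+4+2) ≡ 210 (mod 311).
Check: 210² = 44100 ≡ 249 (mod 311). The two roots are 101 and 210.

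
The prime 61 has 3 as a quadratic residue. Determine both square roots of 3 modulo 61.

61 ≡ 1 (mod 4), so we find a root by search.
Trying successive values, 8² = 64 ≡ 3 (mod 61). The other root is 61 − 8 = 53.

8, 53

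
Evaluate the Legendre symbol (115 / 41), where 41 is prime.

1

Euler's criterion: (115/41) ≡ 33^20 (mod 41).
33^2 ≡ 23 (mod 41)
33^4 ≡ 37 (mod 41)
33^8 ≡ 16 (mod 41)
33^16 ≡ 10 (mod 41)
33^20 = 33^(16+4) ≡ 1 (mod 41).
Result is 1, so (115/41) = 1.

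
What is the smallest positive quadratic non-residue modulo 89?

3

(2/89) = +1, so 2 is a residue.
(3/89) = −1, so 3 is the smallest positive non-residue mod 89.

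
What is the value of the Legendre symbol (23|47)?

-1

Euler's criterion: (23/47) ≡ 23^23 (mod 47).
23^2 ≡ 12 (mod 47)
23^4 ≡ 3 (mod 47)
23^8 ≡ 9 (mod 47)
23^16 ≡ 34 (mod 47)
23^23 = 23^(16+4+2+1) ≡ 46 (mod 47).
Result is 46 ≡ −1, so (23/47) = −1.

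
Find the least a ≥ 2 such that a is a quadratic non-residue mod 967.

(2/967) = +1, so 2 is a residue.
(3/967) = −1, so 3 is the smallest positive non-residue mod 967.

3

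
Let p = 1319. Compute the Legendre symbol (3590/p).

-1

First reduce: 3590 ≡ 952 (mod 1319).
Pull out 2^3: since 1319 ≡ 7 (mod 8), (2/1319) = +1, so (2/1319)^3 = +1.
Reciprocity: 119 ≡ 3 and 1319 ≡ 3 (mod 4), so (119/1319) = −(1319/119).
Reduce top mod 119: now compute (10/119).
Pull out 2: since 119 ≡ 7 (mod 8), (2/119) = +1.
Reciprocity: 5 ≡ 1 and 119 ≡ 3 (mod 4), so (5/119) = +(119/5).
Reduce top mod 5: now compute (4/5).
Pull out 2^2: since 5 ≡ 5 (mod 8), (2/5) = -1, so (2/5)^2 = +1.
Reached (1/5) = 1. Collecting the sign flips along the way, the symbol is -1.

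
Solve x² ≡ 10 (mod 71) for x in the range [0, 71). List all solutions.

Since 71 ≡ 3 (mod 4), a square root of 10 is 10^((71+1)/4) = 10^18 mod 71.
Repeated squaring: 10^2≡29, 10^4≡60, 10^8≡50, 10^16≡15 (mod 71).
10^18 = 10^(16+2) ≡ 9 (mod 71).
Check: 9² = 81 ≡ 10 (mod 71). The two roots are 9 and 62.

9, 62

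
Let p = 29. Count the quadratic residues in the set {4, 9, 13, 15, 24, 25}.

5

(4/29) = +1 → QR.
(9/29) = +1 → QR.
(13/29) = +1 → QR.
(15/29) = -1 → non-residue.
(24/29) = +1 → QR.
(25/29) = +1 → QR.
Total quadratic residues among the 6: 5.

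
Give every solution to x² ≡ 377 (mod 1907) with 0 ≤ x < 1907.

847, 1060

Since 1907 ≡ 3 (mod 4), a square root of 377 is 377^((1907+1)/4) = 377^477 mod 1907.
Repeated squaring: 377^2≡1011, 377^4≡1876, 377^8≡961, 377^16≡533, 377^32≡1853, 377^64≡1009, 377^128≡1650, 377^256≡1211 (mod 1907).
377^477 = 377^(256+128+64+16+8+4+1) ≡ 847 (mod 1907).
Check: 847² = 717409 ≡ 377 (mod 1907). The two roots are 847 and 1060.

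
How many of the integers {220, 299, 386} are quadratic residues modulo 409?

(220/409) = -1 → non-residue.
(299/409) = -1 → non-residue.
(386/409) = +1 → QR.
Total quadratic residues among the 3: 1.

1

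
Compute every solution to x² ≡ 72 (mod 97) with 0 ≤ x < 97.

13, 84

97 ≡ 1 (mod 4), so we find a root by search.
Trying successive values, 13² = 169 ≡ 72 (mod 97). The other root is 97 − 13 = 84.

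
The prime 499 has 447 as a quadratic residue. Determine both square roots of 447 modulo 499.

148, 351

Since 499 ≡ 3 (mod 4), a square root of 447 is 447^((499+1)/4) = 447^125 mod 499.
Repeated squaring: 447^2≡209, 447^4≡268, 447^8≡467, 447^16≡26, 447^32≡177, 447^64≡391 (mod 499).
447^125 = 447^(64+32+16+8+4+1) ≡ 351 (mod 499).
Check: 351² = 123201 ≡ 447 (mod 499). The two roots are 148 and 351.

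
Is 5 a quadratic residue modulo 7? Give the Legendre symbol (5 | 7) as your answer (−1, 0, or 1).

Reciprocity: 5 ≡ 1 and 7 ≡ 3 (mod 4), so (5/7) = +(7/5).
Reduce top mod 5: now compute (2/5).
Pull out 2: since 5 ≡ 5 (mod 8), (2/5) = -1.
Reached (1/5) = 1. Collecting the sign flips along the way, the symbol is -1.

-1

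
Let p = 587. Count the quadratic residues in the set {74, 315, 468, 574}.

2

(74/587) = +1 → QR.
(315/587) = -1 → non-residue.
(468/587) = -1 → non-residue.
(574/587) = +1 → QR.
Total quadratic residues among the 4: 2.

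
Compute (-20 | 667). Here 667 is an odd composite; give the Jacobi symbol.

1

First reduce: -20 ≡ 647 (mod 667).
Reciprocity: 647 ≡ 3 and 667 ≡ 3 (mod 4), so (647/667) = −(667/647).
Reduce top mod 647: now compute (20/647).
Pull out 2^2: since 647 ≡ 7 (mod 8), (2/647) = +1, so (2/647)^2 = +1.
Reciprocity: 5 ≡ 1 and 647 ≡ 3 (mod 4), so (5/647) = +(647/5).
Reduce top mod 5: now compute (2/5).
Pull out 2: since 5 ≡ 5 (mod 8), (2/5) = -1.
Reached (1/5) = 1. Collecting the sign flips along the way, the symbol is +1.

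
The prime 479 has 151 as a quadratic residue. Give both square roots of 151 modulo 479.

Since 479 ≡ 3 (mod 4), a square root of 151 is 151^((479+1)/4) = 151^120 mod 479.
Repeated squaring: 151^2≡288, 151^4≡77, 151^8≡181, 151^16≡189, 151^32≡275, 151^64≡422 (mod 479).
151^120 = 151^(64+32+16+8) ≡ 55 (mod 479).
Check: 55² = 3025 ≡ 151 (mod 479). The two roots are 55 and 424.

55, 424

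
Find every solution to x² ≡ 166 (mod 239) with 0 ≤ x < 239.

40, 199

Since 239 ≡ 3 (mod 4), a square root of 166 is 166^((239+1)/4) = 166^60 mod 239.
Repeated squaring: 166^2≡71, 166^4≡22, 166^8≡6, 166^16≡36, 166^32≡101 (mod 239).
166^60 = 166^(32+16+8+4) ≡ 40 (mod 239).
Check: 40² = 1600 ≡ 166 (mod 239). The two roots are 40 and 199.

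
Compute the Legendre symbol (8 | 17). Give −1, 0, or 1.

1

Pull out 2^3: since 17 ≡ 1 (mod 8), (2/17) = +1, so (2/17)^3 = +1.
Reached (1/17) = 1. Collecting the sign flips along the way, the symbol is +1.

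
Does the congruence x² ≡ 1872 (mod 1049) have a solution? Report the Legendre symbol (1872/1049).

1

First reduce: 1872 ≡ 823 (mod 1049).
Reciprocity: 823 ≡ 3 and 1049 ≡ 1 (mod 4), so (823/1049) = +(1049/823).
Reduce top mod 823: now compute (226/823).
Pull out 2: since 823 ≡ 7 (mod 8), (2/823) = +1.
Reciprocity: 113 ≡ 1 and 823 ≡ 3 (mod 4), so (113/823) = +(823/113).
Reduce top mod 113: now compute (32/113).
Pull out 2^5: since 113 ≡ 1 (mod 8), (2/113) = +1, so (2/113)^5 = +1.
Reached (1/113) = 1. Collecting the sign flips along the way, the symbol is +1.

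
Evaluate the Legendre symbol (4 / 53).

Pull out 2^2: since 53 ≡ 5 (mod 8), (2/53) = -1, so (2/53)^2 = +1.
Reached (1/53) = 1. Collecting the sign flips along the way, the symbol is +1.

1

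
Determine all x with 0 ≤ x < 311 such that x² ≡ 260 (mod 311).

Since 311 ≡ 3 (mod 4), a square root of 260 is 260^((311+1)/4) = 260^78 mod 311.
Repeated squaring: 260^2≡113, 260^4≡18, 260^8≡13, 260^16≡169, 260^32≡260, 260^64≡113 (mod 311).
260^78 = 260^(64+8+4+2) ≡ 169 (mod 311).
Check: 169² = 28561 ≡ 260 (mod 311). The two roots are 142 and 169.

142, 169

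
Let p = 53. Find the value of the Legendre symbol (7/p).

Euler's criterion: (7/53) ≡ 7^26 (mod 53).
7^2 ≡ 49 (mod 53)
7^4 ≡ 16 (mod 53)
7^8 ≡ 44 (mod 53)
7^16 ≡ 28 (mod 53)
7^26 = 7^(16+8+2) ≡ 1 (mod 53).
Result is 1, so (7/53) = 1.

1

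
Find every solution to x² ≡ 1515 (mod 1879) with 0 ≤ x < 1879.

312, 1567

Since 1879 ≡ 3 (mod 4), a square root of 1515 is 1515^((1879+1)/4) = 1515^470 mod 1879.
Repeated squaring: 1515^2≡966, 1515^4≡1172, 1515^8≡35, 1515^16≡1225, 1515^32≡1183, 1515^64≡1513, 1515^128≡547, 1515^256≡448 (mod 1879).
1515^470 = 1515^(256+128+64+16+4+2) ≡ 312 (mod 1879).
Check: 312² = 97344 ≡ 1515 (mod 1879). The two roots are 312 and 1567.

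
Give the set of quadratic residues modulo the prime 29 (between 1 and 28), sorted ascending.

1, 4, 5, 6, 7, 9, 13, 16, 20, 22, 23, 24, 25, 28

Square k = 1,…,14 (k and 29−k give the same square):
1²=1, 2²=4, 3²=9, 4²=16, 5²=25, 6²≡7, 7²≡20, 8²≡6, 9²≡23, 10²≡13, 11²≡5, 12²≡28, 13²≡24, 14²≡22 (mod 29).
So the quadratic residues mod 29 are {1, 4, 5, 6, 7, 9, 13, 16, 20, 22, 23, 24, 25, 28}.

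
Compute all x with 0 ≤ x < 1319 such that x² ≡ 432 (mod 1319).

378, 941

Since 1319 ≡ 3 (mod 4), a square root of 432 is 432^((1319+1)/4) = 432^330 mod 1319.
Repeated squaring: 432^2≡645, 432^4≡540, 432^8≡101, 432^16≡968, 432^32≡534, 432^64≡252, 432^128≡192, 432^256≡1251 (mod 1319).
432^330 = 432^(256+64+8+2) ≡ 378 (mod 1319).
Check: 378² = 142884 ≡ 432 (mod 1319). The two roots are 378 and 941.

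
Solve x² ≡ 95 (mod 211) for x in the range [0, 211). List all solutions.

99, 112

Since 211 ≡ 3 (mod 4), a square root of 95 is 95^((211+1)/4) = 95^53 mod 211.
Repeated squaring: 95^2≡163, 95^4≡194, 95^8≡78, 95^16≡176, 95^32≡170 (mod 211).
95^53 = 95^(32+16+4+1) ≡ 99 (mod 211).
Check: 99² = 9801 ≡ 95 (mod 211). The two roots are 99 and 112.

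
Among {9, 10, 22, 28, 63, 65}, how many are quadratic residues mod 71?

(9/71) = +1 → QR.
(10/71) = +1 → QR.
(22/71) = -1 → non-residue.
(28/71) = -1 → non-residue.
(63/71) = -1 → non-residue.
(65/71) = -1 → non-residue.
Total quadratic residues among the 6: 2.

2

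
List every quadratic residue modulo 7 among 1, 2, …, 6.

1 2 4

Square k = 1,…,3 (k and 7−k give the same square):
1²=1, 2²=4, 3²≡2 (mod 7).
So the quadratic residues mod 7 are {1, 2, 4}.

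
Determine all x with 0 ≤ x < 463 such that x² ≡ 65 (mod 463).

Since 463 ≡ 3 (mod 4), a square root of 65 is 65^((463+1)/4) = 65^116 mod 463.
Repeated squaring: 65^2≡58, 65^4≡123, 65^8≡313, 65^16≡276, 65^32≡244, 65^64≡272 (mod 463).
65^116 = 65^(64+32+16+4) ≡ 78 (mod 463).
Check: 78² = 6084 ≡ 65 (mod 463). The two roots are 78 and 385.

78, 385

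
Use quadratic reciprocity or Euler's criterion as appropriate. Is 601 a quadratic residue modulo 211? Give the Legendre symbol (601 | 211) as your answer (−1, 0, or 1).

1

Euler's criterion: (601/211) ≡ 179^105 (mod 211).
179^2 ≡ 180 (mod 211)
179^4 ≡ 117 (mod 211)
179^8 ≡ 185 (mod 211)
179^16 ≡ 43 (mod 211)
179^32 ≡ 161 (mod 211)
179^64 ≡ 179 (mod 211)
179^105 = 179^(64+32+8+1) ≡ 1 (mod 211).
Result is 1, so (601/211) = 1.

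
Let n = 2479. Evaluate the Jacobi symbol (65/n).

Reciprocity: 65 ≡ 1 and 2479 ≡ 3 (mod 4), so (65/2479) = +(2479/65).
Reduce top mod 65: now compute (9/65).
Reciprocity: 9 ≡ 1 and 65 ≡ 1 (mod 4), so (9/65) = +(65/9).
Reduce top mod 9: now compute (2/9).
Pull out 2: since 9 ≡ 1 (mod 8), (2/9) = +1.
Reached (1/9) = 1. Collecting the sign flips along the way, the symbol is +1.

1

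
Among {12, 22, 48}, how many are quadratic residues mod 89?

(12/89) = -1 → non-residue.
(22/89) = +1 → QR.
(48/89) = -1 → non-residue.
Total quadratic residues among the 3: 1.

1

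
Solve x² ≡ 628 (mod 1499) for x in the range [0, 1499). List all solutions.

Since 1499 ≡ 3 (mod 4), a square root of 628 is 628^((1499+1)/4) = 628^375 mod 1499.
Repeated squaring: 628^2≡147, 628^4≡623, 628^8≡1387, 628^16≡552, 628^32≡407, 628^64≡759, 628^128≡465, 628^256≡369 (mod 1499).
628^375 = 628^(256+64+32+16+4+2+1) ≡ 890 (mod 1499).
Check: 890² = 792100 ≡ 628 (mod 1499). The two roots are 609 and 890.

609, 890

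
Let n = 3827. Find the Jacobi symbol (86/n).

0

Pull out 2: since 3827 ≡ 3 (mod 8), (2/3827) = -1.
Reciprocity: 43 ≡ 3 and 3827 ≡ 3 (mod 4), so (43/3827) = −(3827/43).
Reduce top mod 43: now compute (0/43).
Top reduces to 0: gcd > 1, so the symbol is 0.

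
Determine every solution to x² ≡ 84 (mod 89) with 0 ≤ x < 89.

89 ≡ 1 (mod 4), so we find a root by search.
Trying successive values, 23² = 529 ≡ 84 (mod 89). The other root is 89 − 23 = 66.

23, 66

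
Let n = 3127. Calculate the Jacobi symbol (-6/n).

First reduce: -6 ≡ 3121 (mod 3127).
Reciprocity: 3121 ≡ 1 and 3127 ≡ 3 (mod 4), so (3121/3127) = +(3127/3121).
Reduce top mod 3121: now compute (6/3121).
Pull out 2: since 3121 ≡ 1 (mod 8), (2/3121) = +1.
Reciprocity: 3 ≡ 3 and 3121 ≡ 1 (mod 4), so (3/3121) = +(3121/3).
Reduce top mod 3: now compute (1/3).
Reached (1/3) = 1. Collecting the sign flips along the way, the symbol is +1.

1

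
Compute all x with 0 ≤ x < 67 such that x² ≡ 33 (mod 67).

Since 67 ≡ 3 (mod 4), a square root of 33 is 33^((67+1)/4) = 33^17 mod 67.
Repeated squaring: 33^2≡17, 33^4≡21, 33^8≡39, 33^16≡47 (mod 67).
33^17 = 33^(16+1) ≡ 10 (mod 67).
Check: 10² = 100 ≡ 33 (mod 67). The two roots are 10 and 57.

10, 57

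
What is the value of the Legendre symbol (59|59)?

First reduce: 59 ≡ 0 (mod 59).
Top reduces to 0: gcd > 1, so the symbol is 0.

0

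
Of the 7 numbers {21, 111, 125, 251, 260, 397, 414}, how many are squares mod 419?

(21/419) = +1 → QR.
(111/419) = +1 → QR.
(125/419) = +1 → QR.
(251/419) = +1 → QR.
(260/419) = +1 → QR.
(397/419) = -1 → non-residue.
(414/419) = -1 → non-residue.
Total quadratic residues among the 7: 5.

5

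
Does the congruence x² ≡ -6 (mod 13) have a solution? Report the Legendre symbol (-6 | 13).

Euler's criterion: (-6/13) ≡ 7^6 (mod 13).
7^2 ≡ 10 (mod 13)
7^4 ≡ 9 (mod 13)
7^6 = 7^(4+2) ≡ 12 (mod 13).
Result is 12 ≡ −1, so (-6/13) = −1.

-1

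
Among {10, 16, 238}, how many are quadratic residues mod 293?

(10/293) = +1 → QR.
(16/293) = +1 → QR.
(238/293) = +1 → QR.
Total quadratic residues among the 3: 3.

3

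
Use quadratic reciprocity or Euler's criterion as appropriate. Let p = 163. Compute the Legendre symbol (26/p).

Pull out 2: since 163 ≡ 3 (mod 8), (2/163) = -1.
Reciprocity: 13 ≡ 1 and 163 ≡ 3 (mod 4), so (13/163) = +(163/13).
Reduce top mod 13: now compute (7/13).
Reciprocity: 7 ≡ 3 and 13 ≡ 1 (mod 4), so (7/13) = +(13/7).
Reduce top mod 7: now compute (6/7).
Pull out 2: since 7 ≡ 7 (mod 8), (2/7) = +1.
Reciprocity: 3 ≡ 3 and 7 ≡ 3 (mod 4), so (3/7) = −(7/3).
Reduce top mod 3: now compute (1/3).
Reached (1/3) = 1. Collecting the sign flips along the way, the symbol is +1.

1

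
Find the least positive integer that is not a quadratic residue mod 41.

3

(2/41) = +1, so 2 is a residue.
(3/41) = −1, so 3 is the smallest positive non-residue mod 41.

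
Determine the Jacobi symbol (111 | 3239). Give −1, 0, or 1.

Reciprocity: 111 ≡ 3 and 3239 ≡ 3 (mod 4), so (111/3239) = −(3239/111).
Reduce top mod 111: now compute (20/111).
Pull out 2^2: since 111 ≡ 7 (mod 8), (2/111) = +1, so (2/111)^2 = +1.
Reciprocity: 5 ≡ 1 and 111 ≡ 3 (mod 4), so (5/111) = +(111/5).
Reduce top mod 5: now compute (1/5).
Reached (1/5) = 1. Collecting the sign flips along the way, the symbol is -1.

-1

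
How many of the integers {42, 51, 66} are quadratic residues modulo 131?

0

(42/131) = -1 → non-residue.
(51/131) = -1 → non-residue.
(66/131) = -1 → non-residue.
Total quadratic residues among the 3: 0.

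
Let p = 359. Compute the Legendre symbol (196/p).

Pull out 2^2: since 359 ≡ 7 (mod 8), (2/359) = +1, so (2/359)^2 = +1.
Reciprocity: 49 ≡ 1 and 359 ≡ 3 (mod 4), so (49/359) = +(359/49).
Reduce top mod 49: now compute (16/49).
Pull out 2^4: since 49 ≡ 1 (mod 8), (2/49) = +1, so (2/49)^4 = +1.
Reached (1/49) = 1. Collecting the sign flips along the way, the symbol is +1.

1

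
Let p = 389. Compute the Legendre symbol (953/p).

1

Euler's criterion: (953/389) ≡ 175^194 (mod 389).
175^2 ≡ 283 (mod 389)
175^4 ≡ 344 (mod 389)
175^8 ≡ 80 (mod 389)
175^16 ≡ 176 (mod 389)
175^32 ≡ 245 (mod 389)
175^64 ≡ 119 (mod 389)
175^128 ≡ 157 (mod 389)
175^194 = 175^(128+64+2) ≡ 1 (mod 389).
Result is 1, so (953/389) = 1.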